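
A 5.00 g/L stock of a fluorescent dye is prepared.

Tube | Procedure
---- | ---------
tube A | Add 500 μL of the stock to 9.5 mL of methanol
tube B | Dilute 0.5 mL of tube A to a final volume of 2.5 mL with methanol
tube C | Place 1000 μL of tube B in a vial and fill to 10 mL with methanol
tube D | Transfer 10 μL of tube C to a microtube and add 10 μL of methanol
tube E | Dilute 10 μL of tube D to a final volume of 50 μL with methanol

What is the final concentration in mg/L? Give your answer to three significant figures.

Step 1: 500 μL + 9.5 mL = 10000 μL total → factor 10000/500 = 20
Step 2: 0.5 mL brought to 2.5 mL → factor 2.5/0.5 = 5
Step 3: 1000 μL brought to 10 mL → factor 10000/1000 = 10
Step 4: 10 μL + 10 μL = 20 μL total → factor 20/10 = 2
Step 5: 10 μL brought to 50 μL → factor 50/10 = 5
Overall dilution factor = 20 × 5 × 10 × 2 × 5 = 10000
Final = 5.00 g/L / 10000 = 0.0005000 g/L = 0.500 mg/L

0.500 mg/L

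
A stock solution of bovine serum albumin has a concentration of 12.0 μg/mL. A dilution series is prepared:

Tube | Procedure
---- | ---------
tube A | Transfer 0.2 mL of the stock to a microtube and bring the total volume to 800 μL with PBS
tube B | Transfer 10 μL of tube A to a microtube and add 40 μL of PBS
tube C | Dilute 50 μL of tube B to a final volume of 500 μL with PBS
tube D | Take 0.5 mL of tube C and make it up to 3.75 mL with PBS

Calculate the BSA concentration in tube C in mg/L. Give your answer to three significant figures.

Step 1: 0.2 mL brought to 800 μL → factor 0.8/0.2 = 4
Step 2: 10 μL + 40 μL = 50 μL total → factor 50/10 = 5
Step 3: 50 μL brought to 500 μL → factor 500/50 = 10
Dilution factor through tube C = 4 × 5 × 10 = 200
[tube C] = 12.0 μg/mL / 200 = 0.06000 μg/mL = 0.0600 mg/L

0.0600 mg/L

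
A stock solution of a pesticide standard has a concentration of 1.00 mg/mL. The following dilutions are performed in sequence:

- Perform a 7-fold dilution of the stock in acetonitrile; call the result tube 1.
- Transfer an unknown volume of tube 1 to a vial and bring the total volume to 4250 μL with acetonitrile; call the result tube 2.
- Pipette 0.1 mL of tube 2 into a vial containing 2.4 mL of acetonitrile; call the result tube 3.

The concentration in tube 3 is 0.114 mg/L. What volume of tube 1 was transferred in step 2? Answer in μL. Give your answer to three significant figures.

84.8 μL

Step 1: 7-fold → factor 7
Step 2: v brought to 4250 μL → factor = 4250 μL/v
Step 3: 0.1 mL + 2.4 mL = 2.5 mL total → factor 2.5/0.1 = 25
Product of known-step factors = 175
Overall factor = 1.00 mg/mL / (0.114 mg/L) = 8771.9
Step-2 factor = 8771.9 / 175 = 50.125
v = 4250 μL / 50.125 = 84.8 μL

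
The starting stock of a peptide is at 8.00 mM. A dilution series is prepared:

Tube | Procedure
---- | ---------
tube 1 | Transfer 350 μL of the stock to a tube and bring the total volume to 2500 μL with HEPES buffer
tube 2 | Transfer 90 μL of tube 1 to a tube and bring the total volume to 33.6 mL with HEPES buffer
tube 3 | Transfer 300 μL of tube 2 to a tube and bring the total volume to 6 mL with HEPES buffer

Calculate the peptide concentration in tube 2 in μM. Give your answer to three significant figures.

Step 1: 350 μL brought to 2500 μL → factor 2500/350 = 7.1429
Step 2: 90 μL brought to 33.6 mL → factor 33600/90 = 373.33
Dilution factor through tube 2 = 7.1429 × 373.33 = 2666.7
[tube 2] = 8.00 mM / 2666.7 = 0.003000 mM = 3.00 μM

3.00 μM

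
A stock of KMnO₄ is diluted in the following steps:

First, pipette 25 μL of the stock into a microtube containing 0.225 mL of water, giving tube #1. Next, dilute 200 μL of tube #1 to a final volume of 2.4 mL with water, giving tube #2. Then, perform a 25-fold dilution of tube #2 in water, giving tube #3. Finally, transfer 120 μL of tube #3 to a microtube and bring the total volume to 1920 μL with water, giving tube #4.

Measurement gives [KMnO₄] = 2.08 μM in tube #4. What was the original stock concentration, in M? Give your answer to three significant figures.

0.0998 M

Step 1: 25 μL + 0.225 mL = 250 μL total → factor 250/25 = 10
Step 2: 200 μL brought to 2.4 mL → factor 2400/200 = 12
Step 3: 25-fold → factor 25
Step 4: 120 μL brought to 1920 μL → factor 1920/120 = 16
Overall dilution factor = 10 × 12 × 25 × 16 = 48000
Stock = 2.08 μM × 48000 = 9.984 × 10^4 μM = 0.0998 M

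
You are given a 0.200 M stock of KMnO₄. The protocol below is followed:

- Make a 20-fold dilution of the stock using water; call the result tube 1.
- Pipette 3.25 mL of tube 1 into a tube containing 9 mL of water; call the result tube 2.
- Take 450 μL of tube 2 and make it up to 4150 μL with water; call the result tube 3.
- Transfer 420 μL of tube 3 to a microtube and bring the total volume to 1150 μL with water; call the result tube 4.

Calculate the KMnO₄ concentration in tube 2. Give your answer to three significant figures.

0.00265 M

Step 1: 20-fold → factor 20
Step 2: 3.25 mL + 9 mL = 12.25 mL total → factor 12.25/3.25 = 3.7692
Dilution factor through tube 2 = 20 × 3.7692 = 75.385
[tube 2] = 0.200 M / 75.385 = 0.00265 M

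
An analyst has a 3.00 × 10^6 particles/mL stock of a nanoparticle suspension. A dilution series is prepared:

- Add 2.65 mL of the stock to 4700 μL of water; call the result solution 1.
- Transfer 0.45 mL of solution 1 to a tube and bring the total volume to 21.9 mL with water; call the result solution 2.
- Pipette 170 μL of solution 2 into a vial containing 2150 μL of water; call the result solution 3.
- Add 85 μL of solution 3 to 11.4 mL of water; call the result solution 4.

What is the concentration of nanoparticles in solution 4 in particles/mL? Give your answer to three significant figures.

12.1 particles/mL

Step 1: 2.65 mL + 4700 μL = 7.35 mL total → factor 7.35/2.65 = 2.7736
Step 2: 0.45 mL brought to 21.9 mL → factor 21.9/0.45 = 48.667
Step 3: 170 μL + 2150 μL = 2320 μL total → factor 2320/170 = 13.647
Step 4: 85 μL + 11.4 mL = 11485 μL total → factor 11485/85 = 135.12
Overall dilution factor = 2.7736 × 48.667 × 13.647 × 135.12 = 2.489 × 10^5
Final = 3.00 × 10^6 particles/mL / 2.489 × 10^5 = 12.1 particles/mL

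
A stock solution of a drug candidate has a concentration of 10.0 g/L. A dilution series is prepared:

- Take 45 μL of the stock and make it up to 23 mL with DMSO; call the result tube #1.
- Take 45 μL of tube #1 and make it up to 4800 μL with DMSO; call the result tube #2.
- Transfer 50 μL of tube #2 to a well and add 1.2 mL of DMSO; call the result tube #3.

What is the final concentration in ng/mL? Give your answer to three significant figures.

Step 1: 45 μL brought to 23 mL → factor 23000/45 = 511.11
Step 2: 45 μL brought to 4800 μL → factor 4800/45 = 106.67
Step 3: 50 μL + 1.2 mL = 1250 μL total → factor 1250/50 = 25
Overall dilution factor = 511.11 × 106.67 × 25 = 1.363 × 10^6
Final = 10.0 g/L / 1.363 × 10^6 = 7.337 × 10^-6 g/L = 7.34 ng/mL

7.34 ng/mL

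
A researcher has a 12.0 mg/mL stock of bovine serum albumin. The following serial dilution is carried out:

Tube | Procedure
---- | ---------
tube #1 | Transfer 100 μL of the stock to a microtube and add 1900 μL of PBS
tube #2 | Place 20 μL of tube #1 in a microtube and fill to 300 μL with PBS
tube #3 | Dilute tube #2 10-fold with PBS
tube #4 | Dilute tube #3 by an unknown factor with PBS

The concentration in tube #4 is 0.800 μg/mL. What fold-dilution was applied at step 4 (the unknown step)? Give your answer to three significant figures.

Step 1: 100 μL + 1900 μL = 2000 μL total → factor 2000/100 = 20
Step 2: 20 μL brought to 300 μL → factor 300/20 = 15
Step 3: 10-fold → factor 10
Step 4: unknown factor x
Product of known-step factors = 3000
Overall factor = 12.0 mg/mL / (0.800 μg/mL) = 15000
x = 15000 / 3000 = 5.00

5.00-fold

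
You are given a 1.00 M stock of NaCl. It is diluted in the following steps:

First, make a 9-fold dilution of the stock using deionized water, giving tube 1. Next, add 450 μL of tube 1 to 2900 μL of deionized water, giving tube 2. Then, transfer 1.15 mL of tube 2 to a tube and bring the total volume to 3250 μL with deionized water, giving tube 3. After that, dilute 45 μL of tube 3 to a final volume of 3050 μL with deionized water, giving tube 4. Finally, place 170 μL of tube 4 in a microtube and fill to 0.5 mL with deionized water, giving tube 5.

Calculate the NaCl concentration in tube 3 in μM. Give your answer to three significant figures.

Step 1: 9-fold → factor 9
Step 2: 450 μL + 2900 μL = 3350 μL total → factor 3350/450 = 7.4444
Step 3: 1.15 mL brought to 3250 μL → factor 3.25/1.15 = 2.8261
Dilution factor through tube 3 = 9 × 7.4444 × 2.8261 = 189.35
[tube 3] = 1.00 M / 189.35 = 0.005281 M = 5.28 × 10^3 μM

5.28 × 10^3 μM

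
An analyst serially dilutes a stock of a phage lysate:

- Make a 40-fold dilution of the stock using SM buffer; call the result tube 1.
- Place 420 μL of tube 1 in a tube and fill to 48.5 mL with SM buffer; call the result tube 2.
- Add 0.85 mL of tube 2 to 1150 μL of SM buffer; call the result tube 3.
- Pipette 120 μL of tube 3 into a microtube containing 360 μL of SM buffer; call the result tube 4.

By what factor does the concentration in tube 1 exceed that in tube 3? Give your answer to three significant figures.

Step 1: 40-fold → factor 40
Step 2: 420 μL brought to 48.5 mL → factor 48500/420 = 115.48
Step 3: 0.85 mL + 1150 μL = 2 mL total → factor 2/0.85 = 2.3529
Dilution factor to tube 1 = 40; to tube 3 = 10868
[tube 1]/[tube 3] = (factor to tube 3)/(factor to tube 1) = 10868/40 = 272

272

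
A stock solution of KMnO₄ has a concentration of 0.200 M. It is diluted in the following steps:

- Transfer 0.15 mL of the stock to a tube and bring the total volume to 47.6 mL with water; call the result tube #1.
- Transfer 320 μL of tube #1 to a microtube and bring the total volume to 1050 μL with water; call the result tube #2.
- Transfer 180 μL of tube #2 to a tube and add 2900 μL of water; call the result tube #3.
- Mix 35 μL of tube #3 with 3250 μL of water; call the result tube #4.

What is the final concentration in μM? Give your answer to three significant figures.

0.120 μM

Step 1: 0.15 mL brought to 47.6 mL → factor 47.6/0.15 = 317.33
Step 2: 320 μL brought to 1050 μL → factor 1050/320 = 3.2812
Step 3: 180 μL + 2900 μL = 3080 μL total → factor 3080/180 = 17.111
Step 4: 35 μL + 3250 μL = 3285 μL total → factor 3285/35 = 93.857
Overall dilution factor = 317.33 × 3.2812 × 17.111 × 93.857 = 1.6722 × 10^6
Final = 0.200 M / 1.6722 × 10^6 = 1.196 × 10^-7 M = 0.120 μM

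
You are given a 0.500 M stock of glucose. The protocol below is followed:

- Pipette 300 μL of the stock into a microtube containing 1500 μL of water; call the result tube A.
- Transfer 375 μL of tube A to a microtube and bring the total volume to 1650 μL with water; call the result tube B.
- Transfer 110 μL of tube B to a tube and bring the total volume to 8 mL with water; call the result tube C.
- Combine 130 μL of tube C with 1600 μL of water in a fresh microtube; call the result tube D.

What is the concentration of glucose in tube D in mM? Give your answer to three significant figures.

Step 1: 300 μL + 1500 μL = 1800 μL total → factor 1800/300 = 6
Step 2: 375 μL brought to 1650 μL → factor 1650/375 = 4.4
Step 3: 110 μL brought to 8 mL → factor 8000/110 = 72.727
Step 4: 130 μL + 1600 μL = 1730 μL total → factor 1730/130 = 13.308
Overall dilution factor = 6 × 4.4 × 72.727 × 13.308 = 25551
Final = 0.500 M / 25551 = 1.957 × 10^-5 M = 0.0196 mM

0.0196 mM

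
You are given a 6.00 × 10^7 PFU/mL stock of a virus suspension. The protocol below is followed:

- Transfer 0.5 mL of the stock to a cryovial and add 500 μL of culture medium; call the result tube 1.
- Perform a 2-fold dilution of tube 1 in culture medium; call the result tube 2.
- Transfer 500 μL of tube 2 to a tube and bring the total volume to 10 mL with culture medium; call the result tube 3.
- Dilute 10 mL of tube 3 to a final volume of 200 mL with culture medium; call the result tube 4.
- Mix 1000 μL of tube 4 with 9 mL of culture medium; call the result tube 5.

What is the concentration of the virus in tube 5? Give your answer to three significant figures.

3.75 × 10^3 PFU/mL

Step 1: 0.5 mL + 500 μL = 1 mL total → factor 1/0.5 = 2
Step 2: 2-fold → factor 2
Step 3: 500 μL brought to 10 mL → factor 10000/500 = 20
Step 4: 10 mL brought to 200 mL → factor 200/10 = 20
Step 5: 1000 μL + 9 mL = 10000 μL total → factor 10000/1000 = 10
Overall dilution factor = 2 × 2 × 20 × 20 × 10 = 16000
Final = 6.00 × 10^7 PFU/mL / 16000 = 3.75 × 10^3 PFU/mL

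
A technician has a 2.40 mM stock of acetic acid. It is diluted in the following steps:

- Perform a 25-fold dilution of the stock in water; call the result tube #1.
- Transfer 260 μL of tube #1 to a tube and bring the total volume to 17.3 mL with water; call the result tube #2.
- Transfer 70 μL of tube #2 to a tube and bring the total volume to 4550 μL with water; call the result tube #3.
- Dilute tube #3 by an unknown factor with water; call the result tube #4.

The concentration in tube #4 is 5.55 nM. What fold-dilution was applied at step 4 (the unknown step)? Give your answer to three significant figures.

4.00-fold

Step 1: 25-fold → factor 25
Step 2: 260 μL brought to 17.3 mL → factor 17300/260 = 66.538
Step 3: 70 μL brought to 4550 μL → factor 4550/70 = 65
Step 4: unknown factor x
Product of known-step factors = 1.0812 × 10^5
Overall factor = 2.40 mM / (5.55 nM) = 4.3243 × 10^5
x = 4.3243 × 10^5 / 1.0812 × 10^5 = 4.00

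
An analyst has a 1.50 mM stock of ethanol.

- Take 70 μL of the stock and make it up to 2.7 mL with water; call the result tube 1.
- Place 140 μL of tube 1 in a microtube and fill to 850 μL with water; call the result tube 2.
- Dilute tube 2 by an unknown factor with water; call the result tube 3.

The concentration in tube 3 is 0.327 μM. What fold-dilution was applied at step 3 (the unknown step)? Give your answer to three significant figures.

19.6-fold

Step 1: 70 μL brought to 2.7 mL → factor 2700/70 = 38.571
Step 2: 140 μL brought to 850 μL → factor 850/140 = 6.0714
Step 3: unknown factor x
Product of known-step factors = 234.18
Overall factor = 1.50 mM / (0.327 μM) = 4587.2
x = 4587.2 / 234.18 = 19.6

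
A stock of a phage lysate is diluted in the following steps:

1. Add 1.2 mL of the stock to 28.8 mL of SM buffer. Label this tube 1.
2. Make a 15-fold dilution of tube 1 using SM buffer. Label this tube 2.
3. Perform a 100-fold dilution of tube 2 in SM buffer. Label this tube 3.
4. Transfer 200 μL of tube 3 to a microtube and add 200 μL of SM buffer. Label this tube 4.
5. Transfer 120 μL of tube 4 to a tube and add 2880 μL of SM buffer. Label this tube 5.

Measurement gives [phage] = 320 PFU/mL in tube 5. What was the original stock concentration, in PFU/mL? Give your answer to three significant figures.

6.00 × 10^8 PFU/mL

Step 1: 1.2 mL + 28.8 mL = 30 mL total → factor 30/1.2 = 25
Step 2: 15-fold → factor 15
Step 3: 100-fold → factor 100
Step 4: 200 μL + 200 μL = 400 μL total → factor 400/200 = 2
Step 5: 120 μL + 2880 μL = 3000 μL total → factor 3000/120 = 25
Overall dilution factor = 25 × 15 × 100 × 2 × 25 = 1.875 × 10^6
Stock = 320 PFU/mL × 1.875 × 10^6 = 6.00 × 10^8 PFU/mL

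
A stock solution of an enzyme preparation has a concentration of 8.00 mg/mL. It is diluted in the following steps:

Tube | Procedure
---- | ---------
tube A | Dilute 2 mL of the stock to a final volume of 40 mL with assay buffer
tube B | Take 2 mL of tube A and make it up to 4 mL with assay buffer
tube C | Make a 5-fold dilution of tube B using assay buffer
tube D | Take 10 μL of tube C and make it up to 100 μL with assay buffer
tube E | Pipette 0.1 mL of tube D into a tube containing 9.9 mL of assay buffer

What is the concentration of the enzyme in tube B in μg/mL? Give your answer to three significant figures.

Step 1: 2 mL brought to 40 mL → factor 40/2 = 20
Step 2: 2 mL brought to 4 mL → factor 4/2 = 2
Dilution factor through tube B = 20 × 2 = 40
[tube B] = 8.00 mg/mL / 40 = 0.2000 mg/mL = 200 μg/mL

200 μg/mL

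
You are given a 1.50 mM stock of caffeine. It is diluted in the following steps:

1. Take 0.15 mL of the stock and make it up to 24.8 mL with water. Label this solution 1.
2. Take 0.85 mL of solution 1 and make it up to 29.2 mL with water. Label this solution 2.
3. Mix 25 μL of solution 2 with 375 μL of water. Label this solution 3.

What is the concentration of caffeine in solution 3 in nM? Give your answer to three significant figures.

16.5 nM

Step 1: 0.15 mL brought to 24.8 mL → factor 24.8/0.15 = 165.33
Step 2: 0.85 mL brought to 29.2 mL → factor 29.2/0.85 = 34.353
Step 3: 25 μL + 375 μL = 400 μL total → factor 400/25 = 16
Overall dilution factor = 165.33 × 34.353 × 16 = 90875
Final = 1.50 mM / 90875 = 1.651 × 10^-5 mM = 16.5 nM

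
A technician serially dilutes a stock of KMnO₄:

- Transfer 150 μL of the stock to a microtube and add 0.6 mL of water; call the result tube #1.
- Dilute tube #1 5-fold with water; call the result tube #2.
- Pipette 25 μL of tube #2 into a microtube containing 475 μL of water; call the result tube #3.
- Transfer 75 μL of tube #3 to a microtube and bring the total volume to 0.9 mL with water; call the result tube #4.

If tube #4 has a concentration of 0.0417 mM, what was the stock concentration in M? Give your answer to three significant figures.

Step 1: 150 μL + 0.6 mL = 750 μL total → factor 750/150 = 5
Step 2: 5-fold → factor 5
Step 3: 25 μL + 475 μL = 500 μL total → factor 500/25 = 20
Step 4: 75 μL brought to 0.9 mL → factor 900/75 = 12
Overall dilution factor = 5 × 5 × 20 × 12 = 6000
Stock = 0.0417 mM × 6000 = 250.2 mM = 0.250 M

0.250 M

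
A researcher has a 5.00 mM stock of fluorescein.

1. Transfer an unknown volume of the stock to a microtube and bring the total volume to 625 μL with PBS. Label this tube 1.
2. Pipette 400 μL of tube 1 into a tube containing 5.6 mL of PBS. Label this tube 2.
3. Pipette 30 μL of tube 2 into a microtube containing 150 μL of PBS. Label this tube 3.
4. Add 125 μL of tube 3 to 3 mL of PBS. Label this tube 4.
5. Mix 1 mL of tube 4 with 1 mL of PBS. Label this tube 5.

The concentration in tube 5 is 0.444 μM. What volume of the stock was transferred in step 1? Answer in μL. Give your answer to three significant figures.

250 μL

Step 1: v brought to 625 μL → factor = 625 μL/v
Step 2: 400 μL + 5.6 mL = 6000 μL total → factor 6000/400 = 15
Step 3: 30 μL + 150 μL = 180 μL total → factor 180/30 = 6
Step 4: 125 μL + 3 mL = 3125 μL total → factor 3125/125 = 25
Step 5: 1 mL + 1 mL = 2 mL total → factor 2/1 = 2
Product of known-step factors = 4500
Overall factor = 5.00 mM / (0.444 μM) = 11261
Step-1 factor = 11261 / 4500 = 2.5025
v = 625 μL / 2.5025 = 250 μL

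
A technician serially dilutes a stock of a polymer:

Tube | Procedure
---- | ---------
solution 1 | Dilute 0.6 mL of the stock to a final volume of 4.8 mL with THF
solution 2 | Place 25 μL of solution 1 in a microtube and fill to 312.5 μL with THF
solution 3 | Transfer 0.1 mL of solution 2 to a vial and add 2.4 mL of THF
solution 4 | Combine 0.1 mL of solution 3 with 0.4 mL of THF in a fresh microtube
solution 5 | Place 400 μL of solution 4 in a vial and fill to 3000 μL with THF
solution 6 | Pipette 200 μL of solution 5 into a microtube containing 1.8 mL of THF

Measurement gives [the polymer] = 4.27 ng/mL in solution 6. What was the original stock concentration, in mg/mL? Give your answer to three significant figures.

Step 1: 0.6 mL brought to 4.8 mL → factor 4.8/0.6 = 8
Step 2: 25 μL brought to 312.5 μL → factor 312.5/25 = 12.5
Step 3: 0.1 mL + 2.4 mL = 2.5 mL total → factor 2.5/0.1 = 25
Step 4: 0.1 mL + 0.4 mL = 0.5 mL total → factor 0.5/0.1 = 5
Step 5: 400 μL brought to 3000 μL → factor 3000/400 = 7.5
Step 6: 200 μL + 1.8 mL = 2000 μL total → factor 2000/200 = 10
Overall dilution factor = 8 × 12.5 × 25 × 5 × 7.5 × 10 = 9.375 × 10^5
Stock = 4.27 ng/mL × 9.375 × 10^5 = 4.003 × 10^6 ng/mL = 4.00 mg/mL

4.00 mg/mL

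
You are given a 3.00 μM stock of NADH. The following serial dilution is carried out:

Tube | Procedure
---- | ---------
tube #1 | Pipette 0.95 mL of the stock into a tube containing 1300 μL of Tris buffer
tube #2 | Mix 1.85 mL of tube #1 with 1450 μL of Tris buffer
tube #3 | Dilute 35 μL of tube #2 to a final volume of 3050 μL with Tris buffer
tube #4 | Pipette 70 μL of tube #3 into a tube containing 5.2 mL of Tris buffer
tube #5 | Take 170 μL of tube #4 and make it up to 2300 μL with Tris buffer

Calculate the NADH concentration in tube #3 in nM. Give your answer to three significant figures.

8.15 nM

Step 1: 0.95 mL + 1300 μL = 2.25 mL total → factor 2.25/0.95 = 2.3684
Step 2: 1.85 mL + 1450 μL = 3.3 mL total → factor 3.3/1.85 = 1.7838
Step 3: 35 μL brought to 3050 μL → factor 3050/35 = 87.143
Dilution factor through tube #3 = 2.3684 × 1.7838 × 87.143 = 368.16
[tube #3] = 3.00 μM / 368.16 = 0.008149 μM = 8.15 nM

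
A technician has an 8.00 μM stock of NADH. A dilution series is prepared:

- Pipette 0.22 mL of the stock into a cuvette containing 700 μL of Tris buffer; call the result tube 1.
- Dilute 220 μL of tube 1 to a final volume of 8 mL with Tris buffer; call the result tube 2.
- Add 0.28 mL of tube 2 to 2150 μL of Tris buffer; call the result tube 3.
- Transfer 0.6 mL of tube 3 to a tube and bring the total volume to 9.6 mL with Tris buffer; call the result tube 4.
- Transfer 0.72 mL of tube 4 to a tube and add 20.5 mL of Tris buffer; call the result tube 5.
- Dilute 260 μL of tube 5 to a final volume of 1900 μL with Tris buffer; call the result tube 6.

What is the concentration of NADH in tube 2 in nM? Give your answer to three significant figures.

Step 1: 0.22 mL + 700 μL = 0.92 mL total → factor 0.92/0.22 = 4.1818
Step 2: 220 μL brought to 8 mL → factor 8000/220 = 36.364
Dilution factor through tube 2 = 4.1818 × 36.364 = 152.07
[tube 2] = 8.00 μM / 152.07 = 0.05261 μM = 52.6 nM

52.6 nM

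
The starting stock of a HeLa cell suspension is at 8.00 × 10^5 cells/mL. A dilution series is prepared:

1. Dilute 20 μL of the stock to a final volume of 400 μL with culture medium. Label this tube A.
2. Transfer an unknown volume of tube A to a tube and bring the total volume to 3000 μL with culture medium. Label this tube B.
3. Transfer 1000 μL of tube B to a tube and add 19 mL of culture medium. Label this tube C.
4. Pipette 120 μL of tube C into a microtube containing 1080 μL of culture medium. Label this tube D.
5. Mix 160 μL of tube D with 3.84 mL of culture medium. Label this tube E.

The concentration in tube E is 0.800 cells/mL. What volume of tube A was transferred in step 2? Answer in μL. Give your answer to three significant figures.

Step 1: 20 μL brought to 400 μL → factor 400/20 = 20
Step 2: v brought to 3000 μL → factor = 3000 μL/v
Step 3: 1000 μL + 19 mL = 20000 μL total → factor 20000/1000 = 20
Step 4: 120 μL + 1080 μL = 1200 μL total → factor 1200/120 = 10
Step 5: 160 μL + 3.84 mL = 4000 μL total → factor 4000/160 = 25
Product of known-step factors = 1 × 10^5
Overall factor = 8.00 × 10^5 cells/mL / (0.800 cells/mL) = 1 × 10^6
Step-2 factor = 1 × 10^6 / 1 × 10^5 = 10
v = 3000 μL / 10 = 300 μL

300 μL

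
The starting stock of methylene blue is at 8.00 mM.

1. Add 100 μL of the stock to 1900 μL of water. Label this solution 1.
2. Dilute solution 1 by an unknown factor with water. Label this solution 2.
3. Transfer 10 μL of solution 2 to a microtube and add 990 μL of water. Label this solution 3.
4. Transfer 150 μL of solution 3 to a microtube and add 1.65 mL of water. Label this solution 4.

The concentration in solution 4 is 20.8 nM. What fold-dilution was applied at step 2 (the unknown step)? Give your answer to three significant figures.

16.0-fold

Step 1: 100 μL + 1900 μL = 2000 μL total → factor 2000/100 = 20
Step 2: unknown factor x
Step 3: 10 μL + 990 μL = 1000 μL total → factor 1000/10 = 100
Step 4: 150 μL + 1.65 mL = 1800 μL total → factor 1800/150 = 12
Product of known-step factors = 24000
Overall factor = 8.00 mM / (20.8 nM) = 3.8462 × 10^5
x = 3.8462 × 10^5 / 24000 = 16.0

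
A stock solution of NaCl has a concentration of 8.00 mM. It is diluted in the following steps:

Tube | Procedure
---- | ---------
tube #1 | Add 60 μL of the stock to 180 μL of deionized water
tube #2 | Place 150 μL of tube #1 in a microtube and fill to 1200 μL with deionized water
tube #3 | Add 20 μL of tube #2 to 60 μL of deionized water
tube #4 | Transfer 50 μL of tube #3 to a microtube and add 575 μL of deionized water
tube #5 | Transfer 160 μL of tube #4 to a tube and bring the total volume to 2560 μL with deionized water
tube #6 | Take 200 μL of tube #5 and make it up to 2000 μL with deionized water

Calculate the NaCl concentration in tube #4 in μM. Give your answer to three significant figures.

Step 1: 60 μL + 180 μL = 240 μL total → factor 240/60 = 4
Step 2: 150 μL brought to 1200 μL → factor 1200/150 = 8
Step 3: 20 μL + 60 μL = 80 μL total → factor 80/20 = 4
Step 4: 50 μL + 575 μL = 625 μL total → factor 625/50 = 12.5
Dilution factor through tube #4 = 4 × 8 × 4 × 12.5 = 1600
[tube #4] = 8.00 mM / 1600 = 0.005000 mM = 5.00 μM

5.00 μM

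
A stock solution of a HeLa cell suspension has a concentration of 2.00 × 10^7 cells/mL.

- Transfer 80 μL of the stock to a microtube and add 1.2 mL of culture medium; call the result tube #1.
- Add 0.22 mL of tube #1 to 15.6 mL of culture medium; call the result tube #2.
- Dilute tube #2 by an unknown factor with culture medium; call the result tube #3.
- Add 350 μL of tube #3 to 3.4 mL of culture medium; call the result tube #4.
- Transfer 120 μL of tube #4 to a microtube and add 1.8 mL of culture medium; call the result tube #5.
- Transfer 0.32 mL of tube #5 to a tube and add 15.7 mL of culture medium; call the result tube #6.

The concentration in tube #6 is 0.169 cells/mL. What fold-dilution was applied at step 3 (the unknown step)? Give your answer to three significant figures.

12.0-fold

Step 1: 80 μL + 1.2 mL = 1280 μL total → factor 1280/80 = 16
Step 2: 0.22 mL + 15.6 mL = 15.82 mL total → factor 15.82/0.22 = 71.909
Step 3: unknown factor x
Step 4: 350 μL + 3.4 mL = 3750 μL total → factor 3750/350 = 10.714
Step 5: 120 μL + 1.8 mL = 1920 μL total → factor 1920/120 = 16
Step 6: 0.32 mL + 15.7 mL = 16.02 mL total → factor 16.02/0.32 = 50.062
Product of known-step factors = 9.8741 × 10^6
Overall factor = 2.00 × 10^7 cells/mL / (0.169 cells/mL) = 1.1834 × 10^8
x = 1.1834 × 10^8 / 9.8741 × 10^6 = 12.0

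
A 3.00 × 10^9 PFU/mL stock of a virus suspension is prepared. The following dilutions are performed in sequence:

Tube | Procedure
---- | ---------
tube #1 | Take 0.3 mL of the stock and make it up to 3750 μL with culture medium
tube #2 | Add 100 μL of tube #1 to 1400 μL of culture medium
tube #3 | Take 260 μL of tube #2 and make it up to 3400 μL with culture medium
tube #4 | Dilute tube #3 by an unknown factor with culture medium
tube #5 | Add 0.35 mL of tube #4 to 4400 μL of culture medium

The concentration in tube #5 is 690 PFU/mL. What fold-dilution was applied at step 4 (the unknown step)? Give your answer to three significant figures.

Step 1: 0.3 mL brought to 3750 μL → factor 3.75/0.3 = 12.5
Step 2: 100 μL + 1400 μL = 1500 μL total → factor 1500/100 = 15
Step 3: 260 μL brought to 3400 μL → factor 3400/260 = 13.077
Step 4: unknown factor x
Step 5: 0.35 mL + 4400 μL = 4.75 mL total → factor 4.75/0.35 = 13.571
Product of known-step factors = 33276
Overall factor = 3.00 × 10^9 PFU/mL / (690 PFU/mL) = 4.3478 × 10^6
x = 4.3478 × 10^6 / 33276 = 131

131-fold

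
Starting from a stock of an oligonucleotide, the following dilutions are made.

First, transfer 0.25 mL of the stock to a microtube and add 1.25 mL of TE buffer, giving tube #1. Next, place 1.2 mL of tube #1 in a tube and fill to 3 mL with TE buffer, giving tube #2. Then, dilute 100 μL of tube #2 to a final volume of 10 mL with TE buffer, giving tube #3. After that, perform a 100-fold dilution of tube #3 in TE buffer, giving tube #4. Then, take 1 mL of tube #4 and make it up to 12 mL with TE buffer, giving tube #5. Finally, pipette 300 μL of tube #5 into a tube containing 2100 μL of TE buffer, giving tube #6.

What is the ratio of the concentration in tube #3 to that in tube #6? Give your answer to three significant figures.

9.60 × 10^3

Step 1: 0.25 mL + 1.25 mL = 1.5 mL total → factor 1.5/0.25 = 6
Step 2: 1.2 mL brought to 3 mL → factor 3/1.2 = 2.5
Step 3: 100 μL brought to 10 mL → factor 10000/100 = 100
Step 4: 100-fold → factor 100
Step 5: 1 mL brought to 12 mL → factor 12/1 = 12
Step 6: 300 μL + 2100 μL = 2400 μL total → factor 2400/300 = 8
Dilution factor to tube #3 = 1500; to tube #6 = 1.44 × 10^7
[tube #3]/[tube #6] = (factor to tube #6)/(factor to tube #3) = 1.44 × 10^7/1500 = 9.60 × 10^3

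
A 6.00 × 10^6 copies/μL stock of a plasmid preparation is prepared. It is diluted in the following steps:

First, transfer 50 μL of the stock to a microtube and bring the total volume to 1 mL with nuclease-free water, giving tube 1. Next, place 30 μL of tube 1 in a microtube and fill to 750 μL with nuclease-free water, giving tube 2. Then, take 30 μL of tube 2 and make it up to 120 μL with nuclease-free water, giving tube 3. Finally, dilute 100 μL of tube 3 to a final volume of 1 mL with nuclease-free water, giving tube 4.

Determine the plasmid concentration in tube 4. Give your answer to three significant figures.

300 copies/μL

Step 1: 50 μL brought to 1 mL → factor 1000/50 = 20
Step 2: 30 μL brought to 750 μL → factor 750/30 = 25
Step 3: 30 μL brought to 120 μL → factor 120/30 = 4
Step 4: 100 μL brought to 1 mL → factor 1000/100 = 10
Overall dilution factor = 20 × 25 × 4 × 10 = 20000
Final = 6.00 × 10^6 copies/μL / 20000 = 300 copies/μL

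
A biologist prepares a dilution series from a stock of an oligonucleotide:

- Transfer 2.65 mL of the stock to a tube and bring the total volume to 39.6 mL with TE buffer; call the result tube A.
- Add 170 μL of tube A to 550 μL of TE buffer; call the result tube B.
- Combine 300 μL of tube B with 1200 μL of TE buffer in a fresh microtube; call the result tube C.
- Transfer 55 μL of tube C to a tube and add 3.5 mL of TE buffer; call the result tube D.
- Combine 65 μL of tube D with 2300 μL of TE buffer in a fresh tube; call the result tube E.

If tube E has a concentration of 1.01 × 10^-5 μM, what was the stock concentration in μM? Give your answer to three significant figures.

7.52 μM

Step 1: 2.65 mL brought to 39.6 mL → factor 39.6/2.65 = 14.943
Step 2: 170 μL + 550 μL = 720 μL total → factor 720/170 = 4.2353
Step 3: 300 μL + 1200 μL = 1500 μL total → factor 1500/300 = 5
Step 4: 55 μL + 3.5 mL = 3555 μL total → factor 3555/55 = 64.636
Step 5: 65 μL + 2300 μL = 2365 μL total → factor 2365/65 = 36.385
Overall dilution factor = 14.943 × 4.2353 × 5 × 64.636 × 36.385 = 7.4421 × 10^5
Stock = 1.01 × 10^-5 μM × 7.4421 × 10^5 = 7.52 μM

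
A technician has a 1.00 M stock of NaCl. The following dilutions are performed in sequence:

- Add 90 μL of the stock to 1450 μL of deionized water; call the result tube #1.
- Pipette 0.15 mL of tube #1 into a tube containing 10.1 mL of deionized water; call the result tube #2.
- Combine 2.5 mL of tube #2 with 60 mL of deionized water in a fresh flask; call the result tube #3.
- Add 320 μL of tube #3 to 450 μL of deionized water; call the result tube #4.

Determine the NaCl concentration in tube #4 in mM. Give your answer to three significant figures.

0.0142 mM

Step 1: 90 μL + 1450 μL = 1540 μL total → factor 1540/90 = 17.111
Step 2: 0.15 mL + 10.1 mL = 10.25 mL total → factor 10.25/0.15 = 68.333
Step 3: 2.5 mL + 60 mL = 62.5 mL total → factor 62.5/2.5 = 25
Step 4: 320 μL + 450 μL = 770 μL total → factor 770/320 = 2.4062
Overall dilution factor = 17.111 × 68.333 × 25 × 2.4062 = 70338
Final = 1.00 M / 70338 = 1.422 × 10^-5 M = 0.0142 mM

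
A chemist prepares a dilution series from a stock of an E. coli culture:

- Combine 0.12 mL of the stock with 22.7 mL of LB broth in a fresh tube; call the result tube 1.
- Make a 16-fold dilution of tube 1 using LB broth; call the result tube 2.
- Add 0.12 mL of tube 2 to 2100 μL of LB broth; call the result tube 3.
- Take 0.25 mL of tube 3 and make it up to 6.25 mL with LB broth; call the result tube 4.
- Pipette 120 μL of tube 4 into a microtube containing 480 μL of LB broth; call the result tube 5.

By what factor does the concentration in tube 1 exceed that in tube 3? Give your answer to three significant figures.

Step 1: 0.12 mL + 22.7 mL = 22.82 mL total → factor 22.82/0.12 = 190.17
Step 2: 16-fold → factor 16
Step 3: 0.12 mL + 2100 μL = 2.22 mL total → factor 2.22/0.12 = 18.5
Dilution factor to tube 1 = 190.17; to tube 3 = 56289
[tube 1]/[tube 3] = (factor to tube 3)/(factor to tube 1) = 56289/190.17 = 296

296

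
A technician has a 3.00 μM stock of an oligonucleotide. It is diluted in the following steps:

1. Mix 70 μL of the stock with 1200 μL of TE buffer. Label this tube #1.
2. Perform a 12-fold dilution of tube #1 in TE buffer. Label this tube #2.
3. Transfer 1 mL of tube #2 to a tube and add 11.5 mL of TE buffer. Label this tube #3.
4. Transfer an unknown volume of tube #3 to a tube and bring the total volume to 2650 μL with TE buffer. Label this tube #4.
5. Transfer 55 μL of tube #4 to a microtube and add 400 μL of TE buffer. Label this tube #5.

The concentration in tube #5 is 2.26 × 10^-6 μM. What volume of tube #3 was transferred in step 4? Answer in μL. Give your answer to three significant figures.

Step 1: 70 μL + 1200 μL = 1270 μL total → factor 1270/70 = 18.143
Step 2: 12-fold → factor 12
Step 3: 1 mL + 11.5 mL = 12.5 mL total → factor 12.5/1 = 12.5
Step 4: v brought to 2650 μL → factor = 2650 μL/v
Step 5: 55 μL + 400 μL = 455 μL total → factor 455/55 = 8.2727
Product of known-step factors = 22514
Overall factor = 3.00 μM / (2.26 × 10^-6 μM) = 1.3274 × 10^6
Step-4 factor = 1.3274 × 10^6 / 22514 = 58.961
v = 2650 μL / 58.961 = 44.9 μL

44.9 μL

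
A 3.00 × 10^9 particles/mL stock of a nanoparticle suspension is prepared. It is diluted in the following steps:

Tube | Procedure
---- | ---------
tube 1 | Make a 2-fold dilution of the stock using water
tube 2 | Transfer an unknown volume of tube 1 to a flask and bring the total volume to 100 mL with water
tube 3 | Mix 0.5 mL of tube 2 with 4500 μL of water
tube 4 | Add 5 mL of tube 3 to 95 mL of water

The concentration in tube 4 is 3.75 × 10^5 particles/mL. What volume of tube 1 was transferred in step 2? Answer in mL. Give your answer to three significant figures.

5.00 mL

Step 1: 2-fold → factor 2
Step 2: v brought to 100 mL → factor = 100 mL/v
Step 3: 0.5 mL + 4500 μL = 5 mL total → factor 5/0.5 = 10
Step 4: 5 mL + 95 mL = 100 mL total → factor 100/5 = 20
Product of known-step factors = 400
Overall factor = 3.00 × 10^9 particles/mL / (3.75 × 10^5 particles/mL) = 8000
Step-2 factor = 8000 / 400 = 20
v = 100 mL / 20 = 5.00 mL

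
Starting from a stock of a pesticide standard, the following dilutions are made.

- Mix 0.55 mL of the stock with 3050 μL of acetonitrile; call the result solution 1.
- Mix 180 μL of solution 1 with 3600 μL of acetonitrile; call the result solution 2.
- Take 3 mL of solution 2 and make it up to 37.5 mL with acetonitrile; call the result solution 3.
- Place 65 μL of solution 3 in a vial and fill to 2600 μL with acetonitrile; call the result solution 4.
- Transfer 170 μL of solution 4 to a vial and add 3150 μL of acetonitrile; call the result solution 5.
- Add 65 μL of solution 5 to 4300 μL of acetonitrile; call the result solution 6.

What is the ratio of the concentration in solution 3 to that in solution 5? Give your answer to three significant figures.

Step 1: 0.55 mL + 3050 μL = 3.6 mL total → factor 3.6/0.55 = 6.5455
Step 2: 180 μL + 3600 μL = 3780 μL total → factor 3780/180 = 21
Step 3: 3 mL brought to 37.5 mL → factor 37.5/3 = 12.5
Step 4: 65 μL brought to 2600 μL → factor 2600/65 = 40
Step 5: 170 μL + 3150 μL = 3320 μL total → factor 3320/170 = 19.529
Dilution factor to solution 3 = 1718.2; to solution 5 = 1.3422 × 10^6
[solution 3]/[solution 5] = (factor to solution 5)/(factor to solution 3) = 1.3422 × 10^6/1718.2 = 781

781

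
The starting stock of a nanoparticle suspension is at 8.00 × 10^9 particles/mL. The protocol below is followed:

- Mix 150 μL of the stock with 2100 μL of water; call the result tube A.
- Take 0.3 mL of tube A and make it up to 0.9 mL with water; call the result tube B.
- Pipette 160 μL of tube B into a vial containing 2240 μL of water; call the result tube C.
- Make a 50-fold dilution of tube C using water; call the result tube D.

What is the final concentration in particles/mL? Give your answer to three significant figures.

Step 1: 150 μL + 2100 μL = 2250 μL total → factor 2250/150 = 15
Step 2: 0.3 mL brought to 0.9 mL → factor 0.9/0.3 = 3
Step 3: 160 μL + 2240 μL = 2400 μL total → factor 2400/160 = 15
Step 4: 50-fold → factor 50
Overall dilution factor = 15 × 3 × 15 × 50 = 33750
Final = 8.00 × 10^9 particles/mL / 33750 = 2.37 × 10^5 particles/mL

2.37 × 10^5 particles/mL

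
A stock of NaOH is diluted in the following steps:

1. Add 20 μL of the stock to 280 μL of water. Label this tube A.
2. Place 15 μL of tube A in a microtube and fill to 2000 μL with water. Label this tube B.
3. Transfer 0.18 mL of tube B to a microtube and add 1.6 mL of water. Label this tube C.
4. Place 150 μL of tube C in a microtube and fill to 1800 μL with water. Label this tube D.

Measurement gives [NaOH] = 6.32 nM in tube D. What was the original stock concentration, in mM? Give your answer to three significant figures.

1.50 mM

Step 1: 20 μL + 280 μL = 300 μL total → factor 300/20 = 15
Step 2: 15 μL brought to 2000 μL → factor 2000/15 = 133.33
Step 3: 0.18 mL + 1.6 mL = 1.78 mL total → factor 1.78/0.18 = 9.8889
Step 4: 150 μL brought to 1800 μL → factor 1800/150 = 12
Overall dilution factor = 15 × 133.33 × 9.8889 × 12 = 2.3733 × 10^5
Stock = 6.32 nM × 2.3733 × 10^5 = 1.500 × 10^6 nM = 1.50 mM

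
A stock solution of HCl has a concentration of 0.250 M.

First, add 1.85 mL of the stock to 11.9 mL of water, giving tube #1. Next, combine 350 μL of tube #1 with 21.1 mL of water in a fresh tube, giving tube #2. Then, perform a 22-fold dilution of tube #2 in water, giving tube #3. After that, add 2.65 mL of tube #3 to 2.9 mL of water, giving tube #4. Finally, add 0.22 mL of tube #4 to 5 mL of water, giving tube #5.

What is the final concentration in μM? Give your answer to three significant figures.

Step 1: 1.85 mL + 11.9 mL = 13.75 mL total → factor 13.75/1.85 = 7.4324
Step 2: 350 μL + 21.1 mL = 21450 μL total → factor 21450/350 = 61.286
Step 3: 22-fold → factor 22
Step 4: 2.65 mL + 2.9 mL = 5.55 mL total → factor 5.55/2.65 = 2.0943
Step 5: 0.22 mL + 5 mL = 5.22 mL total → factor 5.22/0.22 = 23.727
Overall dilution factor = 7.4324 × 61.286 × 22 × 2.0943 × 23.727 = 4.9798 × 10^5
Final = 0.250 M / 4.9798 × 10^5 = 5.020 × 10^-7 M = 0.502 μM

0.502 μM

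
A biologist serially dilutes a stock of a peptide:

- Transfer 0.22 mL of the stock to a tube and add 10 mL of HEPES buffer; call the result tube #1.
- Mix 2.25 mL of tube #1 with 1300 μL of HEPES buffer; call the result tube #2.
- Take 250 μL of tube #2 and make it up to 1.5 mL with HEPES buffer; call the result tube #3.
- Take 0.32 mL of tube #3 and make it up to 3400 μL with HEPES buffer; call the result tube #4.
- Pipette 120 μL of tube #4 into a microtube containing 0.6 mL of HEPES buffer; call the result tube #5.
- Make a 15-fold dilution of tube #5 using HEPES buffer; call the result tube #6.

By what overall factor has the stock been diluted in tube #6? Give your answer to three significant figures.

Step 1: 0.22 mL + 10 mL = 10.22 mL total → factor 10.22/0.22 = 46.455
Step 2: 2.25 mL + 1300 μL = 3.55 mL total → factor 3.55/2.25 = 1.5778
Step 3: 250 μL brought to 1.5 mL → factor 1500/250 = 6
Step 4: 0.32 mL brought to 3400 μL → factor 3.4/0.32 = 10.625
Step 5: 120 μL + 0.6 mL = 720 μL total → factor 720/120 = 6
Step 6: 15-fold → factor 15
Overall dilution factor = 46.455 × 1.5778 × 6 × 10.625 × 6 × 15 = 4.2053 × 10^5

4.21 × 10^5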